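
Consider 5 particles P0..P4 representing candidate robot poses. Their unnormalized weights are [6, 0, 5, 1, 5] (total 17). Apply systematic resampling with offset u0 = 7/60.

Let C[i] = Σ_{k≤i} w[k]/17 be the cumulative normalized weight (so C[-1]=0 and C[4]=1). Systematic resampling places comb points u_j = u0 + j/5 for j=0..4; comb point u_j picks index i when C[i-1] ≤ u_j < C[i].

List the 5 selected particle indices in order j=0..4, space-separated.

0 0 2 4 4

C = [6/17, 6/17, 11/17, 12/17, 1]
j=0: u_0=7/60 ∈ [0, 6/17) → index 0
j=1: u_1=19/60 ∈ [0, 6/17) → index 0
j=2: u_2=31/60 ∈ [6/17, 11/17) → index 2
j=3: u_3=43/60 ∈ [12/17, 1) → index 4
j=4: u_4=11/12 ∈ [12/17, 1) → index 4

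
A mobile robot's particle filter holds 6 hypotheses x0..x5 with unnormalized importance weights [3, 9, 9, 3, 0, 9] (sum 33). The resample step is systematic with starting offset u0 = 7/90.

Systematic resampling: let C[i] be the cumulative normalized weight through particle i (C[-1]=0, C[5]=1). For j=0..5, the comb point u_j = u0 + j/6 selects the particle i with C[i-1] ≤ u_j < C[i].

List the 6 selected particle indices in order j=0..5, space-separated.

0 1 2 2 5 5

C = [1/11, 4/11, 7/11, 8/11, 8/11, 1]
j=0: u_0=7/90 ∈ [0, 1/11) → index 0
j=1: u_1=11/45 ∈ [1/11, 4/11) → index 1
j=2: u_2=37/90 ∈ [4/11, 7/11) → index 2
j=3: u_3=26/45 ∈ [4/11, 7/11) → index 2
j=4: u_4=67/90 ∈ [8/11, 1) → index 5
j=5: u_5=41/45 ∈ [8/11, 1) → index 5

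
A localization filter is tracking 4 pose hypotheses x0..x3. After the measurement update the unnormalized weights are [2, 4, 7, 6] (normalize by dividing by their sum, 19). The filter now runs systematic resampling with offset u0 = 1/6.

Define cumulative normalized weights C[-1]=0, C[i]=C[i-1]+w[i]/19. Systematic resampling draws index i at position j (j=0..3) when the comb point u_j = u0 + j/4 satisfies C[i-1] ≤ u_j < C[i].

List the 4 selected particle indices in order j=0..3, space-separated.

C = [2/19, 6/19, 13/19, 1]
j=0: u_0=1/6 ∈ [2/19, 6/19) → index 1
j=1: u_1=5/12 ∈ [6/19, 13/19) → index 2
j=2: u_2=2/3 ∈ [6/19, 13/19) → index 2
j=3: u_3=11/12 ∈ [13/19, 1) → index 3

1 2 2 3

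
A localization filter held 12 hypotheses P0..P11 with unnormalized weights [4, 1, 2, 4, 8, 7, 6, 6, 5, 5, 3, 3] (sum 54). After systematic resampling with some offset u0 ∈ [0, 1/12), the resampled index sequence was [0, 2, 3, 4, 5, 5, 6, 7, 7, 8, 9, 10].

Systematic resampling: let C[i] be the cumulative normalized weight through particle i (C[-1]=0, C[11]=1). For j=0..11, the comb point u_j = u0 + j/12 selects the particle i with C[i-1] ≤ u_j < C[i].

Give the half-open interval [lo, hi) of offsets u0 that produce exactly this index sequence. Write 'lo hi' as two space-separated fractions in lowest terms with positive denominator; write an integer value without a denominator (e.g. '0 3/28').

C = [2/27, 5/54, 7/54, 11/54, 19/54, 13/27, 16/27, 19/27, 43/54, 8/9, 17/18, 1]
j=0 picked index 0: u0 ∈ [0, 2/27)
j=1 picked index 2: u0 ∈ [1/108, 5/108)
j=2 picked index 3: u0 ∈ [-1/27, 1/27)
j=3 picked index 4: u0 ∈ [-5/108, 11/108)
j=4 picked index 5: u0 ∈ [1/54, 4/27)
j=5 picked index 5: u0 ∈ [-7/108, 7/108)
j=6 picked index 6: u0 ∈ [-1/54, 5/54)
j=7 picked index 7: u0 ∈ [1/108, 13/108)
j=8 picked index 7: u0 ∈ [-2/27, 1/27)
j=9 picked index 8: u0 ∈ [-5/108, 5/108)
j=10 picked index 9: u0 ∈ [-1/27, 1/18)
j=11 picked index 10: u0 ∈ [-1/36, 1/36)
intersection: [1/54, 1/36)

1/54 1/36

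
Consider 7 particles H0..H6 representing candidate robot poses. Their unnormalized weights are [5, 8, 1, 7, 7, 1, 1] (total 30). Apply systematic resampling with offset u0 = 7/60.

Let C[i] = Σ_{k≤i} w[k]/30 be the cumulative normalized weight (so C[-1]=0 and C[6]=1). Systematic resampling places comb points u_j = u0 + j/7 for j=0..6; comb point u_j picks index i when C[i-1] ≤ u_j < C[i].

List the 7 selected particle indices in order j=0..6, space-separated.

0 1 1 3 3 4 6

C = [1/6, 13/30, 7/15, 7/10, 14/15, 29/30, 1]
j=0: u_0=7/60 ∈ [0, 1/6) → index 0
j=1: u_1=109/420 ∈ [1/6, 13/30) → index 1
j=2: u_2=169/420 ∈ [1/6, 13/30) → index 1
j=3: u_3=229/420 ∈ [7/15, 7/10) → index 3
j=4: u_4=289/420 ∈ [7/15, 7/10) → index 3
j=5: u_5=349/420 ∈ [7/10, 14/15) → index 4
j=6: u_6=409/420 ∈ [29/30, 1) → index 6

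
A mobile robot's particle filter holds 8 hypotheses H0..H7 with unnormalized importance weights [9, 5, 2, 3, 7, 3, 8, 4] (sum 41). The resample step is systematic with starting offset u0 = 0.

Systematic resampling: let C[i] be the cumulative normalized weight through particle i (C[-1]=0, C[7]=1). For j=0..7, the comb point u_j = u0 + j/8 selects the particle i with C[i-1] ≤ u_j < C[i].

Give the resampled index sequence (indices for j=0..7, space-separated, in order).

0 0 1 2 4 4 6 6

C = [9/41, 14/41, 16/41, 19/41, 26/41, 29/41, 37/41, 1]
j=0: u_0=0 ∈ [0, 9/41) → index 0
j=1: u_1=1/8 ∈ [0, 9/41) → index 0
j=2: u_2=1/4 ∈ [9/41, 14/41) → index 1
j=3: u_3=3/8 ∈ [14/41, 16/41) → index 2
j=4: u_4=1/2 ∈ [19/41, 26/41) → index 4
j=5: u_5=5/8 ∈ [19/41, 26/41) → index 4
j=6: u_6=3/4 ∈ [29/41, 37/41) → index 6
j=7: u_7=7/8 ∈ [29/41, 37/41) → index 6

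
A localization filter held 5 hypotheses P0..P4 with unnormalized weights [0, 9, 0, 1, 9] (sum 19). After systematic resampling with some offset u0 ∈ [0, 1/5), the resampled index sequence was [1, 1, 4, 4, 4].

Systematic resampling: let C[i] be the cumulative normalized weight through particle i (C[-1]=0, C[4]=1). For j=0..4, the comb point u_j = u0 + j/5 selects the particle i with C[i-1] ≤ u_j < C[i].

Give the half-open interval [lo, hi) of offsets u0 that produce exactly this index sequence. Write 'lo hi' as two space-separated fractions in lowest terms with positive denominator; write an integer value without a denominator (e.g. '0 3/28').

12/95 1/5

C = [0, 9/19, 9/19, 10/19, 1]
j=0 picked index 1: u0 ∈ [0, 9/19)
j=1 picked index 1: u0 ∈ [-1/5, 26/95)
j=2 picked index 4: u0 ∈ [12/95, 3/5)
j=3 picked index 4: u0 ∈ [-7/95, 2/5)
j=4 picked index 4: u0 ∈ [-26/95, 1/5)
intersection: [12/95, 1/5)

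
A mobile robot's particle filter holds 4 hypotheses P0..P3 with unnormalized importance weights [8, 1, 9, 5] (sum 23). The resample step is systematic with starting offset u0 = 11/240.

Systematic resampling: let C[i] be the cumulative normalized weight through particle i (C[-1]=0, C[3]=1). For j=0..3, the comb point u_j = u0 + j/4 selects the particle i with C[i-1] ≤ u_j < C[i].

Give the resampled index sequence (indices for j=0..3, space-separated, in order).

C = [8/23, 9/23, 18/23, 1]
j=0: u_0=11/240 ∈ [0, 8/23) → index 0
j=1: u_1=71/240 ∈ [0, 8/23) → index 0
j=2: u_2=131/240 ∈ [9/23, 18/23) → index 2
j=3: u_3=191/240 ∈ [18/23, 1) → index 3

0 0 2 3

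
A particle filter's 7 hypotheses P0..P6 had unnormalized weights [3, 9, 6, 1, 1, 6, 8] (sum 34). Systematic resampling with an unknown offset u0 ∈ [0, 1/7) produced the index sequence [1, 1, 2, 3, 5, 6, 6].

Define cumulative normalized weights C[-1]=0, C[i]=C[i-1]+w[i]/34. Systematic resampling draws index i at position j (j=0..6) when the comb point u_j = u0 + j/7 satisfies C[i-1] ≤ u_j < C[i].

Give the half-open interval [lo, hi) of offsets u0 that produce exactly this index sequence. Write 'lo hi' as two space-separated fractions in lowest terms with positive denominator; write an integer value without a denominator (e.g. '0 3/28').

12/119 31/238

C = [3/34, 6/17, 9/17, 19/34, 10/17, 13/17, 1]
j=0 picked index 1: u0 ∈ [3/34, 6/17)
j=1 picked index 1: u0 ∈ [-13/238, 25/119)
j=2 picked index 2: u0 ∈ [8/119, 29/119)
j=3 picked index 3: u0 ∈ [12/119, 31/238)
j=4 picked index 5: u0 ∈ [2/119, 23/119)
j=5 picked index 6: u0 ∈ [6/119, 2/7)
j=6 picked index 6: u0 ∈ [-11/119, 1/7)
intersection: [12/119, 31/238)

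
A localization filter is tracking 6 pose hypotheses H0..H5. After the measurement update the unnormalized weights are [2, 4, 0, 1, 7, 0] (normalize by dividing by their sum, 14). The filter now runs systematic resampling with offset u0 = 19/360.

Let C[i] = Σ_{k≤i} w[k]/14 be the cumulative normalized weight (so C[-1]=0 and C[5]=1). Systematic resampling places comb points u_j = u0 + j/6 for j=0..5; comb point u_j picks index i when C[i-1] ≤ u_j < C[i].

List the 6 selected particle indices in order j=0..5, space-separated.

C = [1/7, 3/7, 3/7, 1/2, 1, 1]
j=0: u_0=19/360 ∈ [0, 1/7) → index 0
j=1: u_1=79/360 ∈ [1/7, 3/7) → index 1
j=2: u_2=139/360 ∈ [1/7, 3/7) → index 1
j=3: u_3=199/360 ∈ [1/2, 1) → index 4
j=4: u_4=259/360 ∈ [1/2, 1) → index 4
j=5: u_5=319/360 ∈ [1/2, 1) → index 4

0 1 1 4 4 4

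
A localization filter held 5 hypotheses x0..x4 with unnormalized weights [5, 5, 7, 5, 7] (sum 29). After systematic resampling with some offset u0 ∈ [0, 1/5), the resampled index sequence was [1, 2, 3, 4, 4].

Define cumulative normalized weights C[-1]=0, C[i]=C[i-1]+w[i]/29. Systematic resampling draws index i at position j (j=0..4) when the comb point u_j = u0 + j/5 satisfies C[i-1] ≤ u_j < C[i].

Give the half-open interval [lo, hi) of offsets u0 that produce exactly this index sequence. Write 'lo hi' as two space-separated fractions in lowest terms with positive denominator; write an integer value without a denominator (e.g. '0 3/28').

C = [5/29, 10/29, 17/29, 22/29, 1]
j=0 picked index 1: u0 ∈ [5/29, 10/29)
j=1 picked index 2: u0 ∈ [21/145, 56/145)
j=2 picked index 3: u0 ∈ [27/145, 52/145)
j=3 picked index 4: u0 ∈ [23/145, 2/5)
j=4 picked index 4: u0 ∈ [-6/145, 1/5)
intersection: [27/145, 1/5)

27/145 1/5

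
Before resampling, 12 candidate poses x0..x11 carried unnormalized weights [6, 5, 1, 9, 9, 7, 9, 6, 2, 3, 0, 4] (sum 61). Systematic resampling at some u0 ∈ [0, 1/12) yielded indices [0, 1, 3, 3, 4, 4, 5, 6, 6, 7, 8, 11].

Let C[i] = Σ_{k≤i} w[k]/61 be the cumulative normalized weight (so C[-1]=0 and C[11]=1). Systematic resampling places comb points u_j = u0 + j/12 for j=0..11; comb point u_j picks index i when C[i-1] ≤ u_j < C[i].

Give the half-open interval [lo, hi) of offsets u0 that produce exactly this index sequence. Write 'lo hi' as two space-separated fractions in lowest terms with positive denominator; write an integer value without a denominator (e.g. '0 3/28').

C = [6/61, 11/61, 12/61, 21/61, 30/61, 37/61, 46/61, 52/61, 54/61, 57/61, 57/61, 1]
j=0 picked index 0: u0 ∈ [0, 6/61)
j=1 picked index 1: u0 ∈ [11/732, 71/732)
j=2 picked index 3: u0 ∈ [11/366, 65/366)
j=3 picked index 3: u0 ∈ [-13/244, 23/244)
j=4 picked index 4: u0 ∈ [2/183, 29/183)
j=5 picked index 4: u0 ∈ [-53/732, 55/732)
j=6 picked index 5: u0 ∈ [-1/122, 13/122)
j=7 picked index 6: u0 ∈ [17/732, 125/732)
j=8 picked index 6: u0 ∈ [-11/183, 16/183)
j=9 picked index 7: u0 ∈ [1/244, 25/244)
j=10 picked index 8: u0 ∈ [7/366, 19/366)
j=11 picked index 11: u0 ∈ [13/732, 1/12)
intersection: [11/366, 19/366)

11/366 19/366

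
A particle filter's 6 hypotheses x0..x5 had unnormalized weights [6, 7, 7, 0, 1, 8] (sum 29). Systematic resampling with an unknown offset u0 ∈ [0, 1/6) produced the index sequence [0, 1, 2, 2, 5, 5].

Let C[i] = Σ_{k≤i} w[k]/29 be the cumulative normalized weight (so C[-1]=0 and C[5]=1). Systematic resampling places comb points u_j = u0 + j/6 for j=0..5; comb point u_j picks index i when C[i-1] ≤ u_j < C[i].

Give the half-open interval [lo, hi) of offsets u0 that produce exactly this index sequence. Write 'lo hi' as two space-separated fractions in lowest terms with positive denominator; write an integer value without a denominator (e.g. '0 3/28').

10/87 1/6

C = [6/29, 13/29, 20/29, 20/29, 21/29, 1]
j=0 picked index 0: u0 ∈ [0, 6/29)
j=1 picked index 1: u0 ∈ [7/174, 49/174)
j=2 picked index 2: u0 ∈ [10/87, 31/87)
j=3 picked index 2: u0 ∈ [-3/58, 11/58)
j=4 picked index 5: u0 ∈ [5/87, 1/3)
j=5 picked index 5: u0 ∈ [-19/174, 1/6)
intersection: [10/87, 1/6)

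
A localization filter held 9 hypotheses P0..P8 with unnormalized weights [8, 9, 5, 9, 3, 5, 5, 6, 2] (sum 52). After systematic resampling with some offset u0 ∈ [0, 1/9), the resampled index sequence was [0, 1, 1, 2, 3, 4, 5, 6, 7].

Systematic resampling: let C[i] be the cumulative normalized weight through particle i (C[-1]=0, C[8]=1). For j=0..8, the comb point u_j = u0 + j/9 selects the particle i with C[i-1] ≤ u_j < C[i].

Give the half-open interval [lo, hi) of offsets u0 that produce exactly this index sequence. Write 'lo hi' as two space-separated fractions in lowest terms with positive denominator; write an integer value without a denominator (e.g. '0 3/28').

5/117 8/117

C = [2/13, 17/52, 11/26, 31/52, 17/26, 3/4, 11/13, 25/26, 1]
j=0 picked index 0: u0 ∈ [0, 2/13)
j=1 picked index 1: u0 ∈ [5/117, 101/468)
j=2 picked index 1: u0 ∈ [-8/117, 49/468)
j=3 picked index 2: u0 ∈ [-1/156, 7/78)
j=4 picked index 3: u0 ∈ [-5/234, 71/468)
j=5 picked index 4: u0 ∈ [19/468, 23/234)
j=6 picked index 5: u0 ∈ [-1/78, 1/12)
j=7 picked index 6: u0 ∈ [-1/36, 8/117)
j=8 picked index 7: u0 ∈ [-5/117, 17/234)
intersection: [5/117, 8/117)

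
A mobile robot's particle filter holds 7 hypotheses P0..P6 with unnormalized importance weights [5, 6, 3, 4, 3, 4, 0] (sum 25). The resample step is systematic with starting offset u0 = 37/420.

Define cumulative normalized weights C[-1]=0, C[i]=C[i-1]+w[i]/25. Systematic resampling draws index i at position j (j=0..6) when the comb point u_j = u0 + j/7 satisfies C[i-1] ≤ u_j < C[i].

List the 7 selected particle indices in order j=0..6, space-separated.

C = [1/5, 11/25, 14/25, 18/25, 21/25, 1, 1]
j=0: u_0=37/420 ∈ [0, 1/5) → index 0
j=1: u_1=97/420 ∈ [1/5, 11/25) → index 1
j=2: u_2=157/420 ∈ [1/5, 11/25) → index 1
j=3: u_3=31/60 ∈ [11/25, 14/25) → index 2
j=4: u_4=277/420 ∈ [14/25, 18/25) → index 3
j=5: u_5=337/420 ∈ [18/25, 21/25) → index 4
j=6: u_6=397/420 ∈ [21/25, 1) → index 5

0 1 1 2 3 4 5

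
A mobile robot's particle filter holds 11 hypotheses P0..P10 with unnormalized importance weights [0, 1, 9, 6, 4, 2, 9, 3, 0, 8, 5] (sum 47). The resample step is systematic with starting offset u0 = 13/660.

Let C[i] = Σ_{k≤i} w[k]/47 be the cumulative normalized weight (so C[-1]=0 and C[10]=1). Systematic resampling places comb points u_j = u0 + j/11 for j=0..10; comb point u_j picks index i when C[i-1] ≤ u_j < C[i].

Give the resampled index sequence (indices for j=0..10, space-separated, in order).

C = [0, 1/47, 10/47, 16/47, 20/47, 22/47, 31/47, 34/47, 34/47, 42/47, 1]
j=0: u_0=13/660 ∈ [0, 1/47) → index 1
j=1: u_1=73/660 ∈ [1/47, 10/47) → index 2
j=2: u_2=133/660 ∈ [1/47, 10/47) → index 2
j=3: u_3=193/660 ∈ [10/47, 16/47) → index 3
j=4: u_4=23/60 ∈ [16/47, 20/47) → index 4
j=5: u_5=313/660 ∈ [22/47, 31/47) → index 6
j=6: u_6=373/660 ∈ [22/47, 31/47) → index 6
j=7: u_7=433/660 ∈ [22/47, 31/47) → index 6
j=8: u_8=493/660 ∈ [34/47, 42/47) → index 9
j=9: u_9=553/660 ∈ [34/47, 42/47) → index 9
j=10: u_10=613/660 ∈ [42/47, 1) → index 10

1 2 2 3 4 6 6 6 9 9 10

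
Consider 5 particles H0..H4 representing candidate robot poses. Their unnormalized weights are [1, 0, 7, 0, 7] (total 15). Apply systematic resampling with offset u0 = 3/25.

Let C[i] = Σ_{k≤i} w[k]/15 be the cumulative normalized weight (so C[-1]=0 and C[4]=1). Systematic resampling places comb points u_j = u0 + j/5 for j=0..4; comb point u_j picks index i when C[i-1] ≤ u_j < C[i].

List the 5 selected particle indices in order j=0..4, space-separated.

C = [1/15, 1/15, 8/15, 8/15, 1]
j=0: u_0=3/25 ∈ [1/15, 8/15) → index 2
j=1: u_1=8/25 ∈ [1/15, 8/15) → index 2
j=2: u_2=13/25 ∈ [1/15, 8/15) → index 2
j=3: u_3=18/25 ∈ [8/15, 1) → index 4
j=4: u_4=23/25 ∈ [8/15, 1) → index 4

2 2 2 4 4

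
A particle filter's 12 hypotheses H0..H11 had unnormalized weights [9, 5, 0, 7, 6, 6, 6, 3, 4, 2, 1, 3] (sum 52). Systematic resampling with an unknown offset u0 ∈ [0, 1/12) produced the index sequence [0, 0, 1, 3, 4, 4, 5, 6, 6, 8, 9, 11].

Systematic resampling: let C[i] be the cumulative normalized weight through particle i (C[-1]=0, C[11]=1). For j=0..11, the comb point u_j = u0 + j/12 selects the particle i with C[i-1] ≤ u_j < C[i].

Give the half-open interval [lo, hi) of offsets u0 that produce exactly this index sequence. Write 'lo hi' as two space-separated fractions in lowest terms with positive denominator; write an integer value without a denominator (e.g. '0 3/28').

C = [9/52, 7/26, 7/26, 21/52, 27/52, 33/52, 3/4, 21/26, 23/26, 12/13, 49/52, 1]
j=0 picked index 0: u0 ∈ [0, 9/52)
j=1 picked index 0: u0 ∈ [-1/12, 7/78)
j=2 picked index 1: u0 ∈ [1/156, 4/39)
j=3 picked index 3: u0 ∈ [1/52, 2/13)
j=4 picked index 4: u0 ∈ [11/156, 29/156)
j=5 picked index 4: u0 ∈ [-1/78, 4/39)
j=6 picked index 5: u0 ∈ [1/52, 7/52)
j=7 picked index 6: u0 ∈ [2/39, 1/6)
j=8 picked index 6: u0 ∈ [-5/156, 1/12)
j=9 picked index 8: u0 ∈ [3/52, 7/52)
j=10 picked index 9: u0 ∈ [2/39, 7/78)
j=11 picked index 11: u0 ∈ [1/39, 1/12)
intersection: [11/156, 1/12)

11/156 1/12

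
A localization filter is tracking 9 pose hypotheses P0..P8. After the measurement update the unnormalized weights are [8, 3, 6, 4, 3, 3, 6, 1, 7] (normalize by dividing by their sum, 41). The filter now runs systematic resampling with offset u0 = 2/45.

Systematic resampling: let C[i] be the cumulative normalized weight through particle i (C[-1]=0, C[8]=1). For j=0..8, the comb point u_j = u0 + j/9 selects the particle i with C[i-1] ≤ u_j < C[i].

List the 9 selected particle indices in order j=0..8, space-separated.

0 0 1 2 3 5 6 7 8

C = [8/41, 11/41, 17/41, 21/41, 24/41, 27/41, 33/41, 34/41, 1]
j=0: u_0=2/45 ∈ [0, 8/41) → index 0
j=1: u_1=7/45 ∈ [0, 8/41) → index 0
j=2: u_2=4/15 ∈ [8/41, 11/41) → index 1
j=3: u_3=17/45 ∈ [11/41, 17/41) → index 2
j=4: u_4=22/45 ∈ [17/41, 21/41) → index 3
j=5: u_5=3/5 ∈ [24/41, 27/41) → index 5
j=6: u_6=32/45 ∈ [27/41, 33/41) → index 6
j=7: u_7=37/45 ∈ [33/41, 34/41) → index 7
j=8: u_8=14/15 ∈ [34/41, 1) → index 8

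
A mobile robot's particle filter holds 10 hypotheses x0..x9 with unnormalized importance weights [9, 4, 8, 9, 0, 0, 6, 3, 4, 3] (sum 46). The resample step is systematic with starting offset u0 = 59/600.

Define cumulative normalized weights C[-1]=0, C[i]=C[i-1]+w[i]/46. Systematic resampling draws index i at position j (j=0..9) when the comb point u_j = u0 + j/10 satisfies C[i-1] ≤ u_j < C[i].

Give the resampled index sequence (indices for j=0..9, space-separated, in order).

C = [9/46, 13/46, 21/46, 15/23, 15/23, 15/23, 18/23, 39/46, 43/46, 1]
j=0: u_0=59/600 ∈ [0, 9/46) → index 0
j=1: u_1=119/600 ∈ [9/46, 13/46) → index 1
j=2: u_2=179/600 ∈ [13/46, 21/46) → index 2
j=3: u_3=239/600 ∈ [13/46, 21/46) → index 2
j=4: u_4=299/600 ∈ [21/46, 15/23) → index 3
j=5: u_5=359/600 ∈ [21/46, 15/23) → index 3
j=6: u_6=419/600 ∈ [15/23, 18/23) → index 6
j=7: u_7=479/600 ∈ [18/23, 39/46) → index 7
j=8: u_8=539/600 ∈ [39/46, 43/46) → index 8
j=9: u_9=599/600 ∈ [43/46, 1) → index 9

0 1 2 2 3 3 6 7 8 9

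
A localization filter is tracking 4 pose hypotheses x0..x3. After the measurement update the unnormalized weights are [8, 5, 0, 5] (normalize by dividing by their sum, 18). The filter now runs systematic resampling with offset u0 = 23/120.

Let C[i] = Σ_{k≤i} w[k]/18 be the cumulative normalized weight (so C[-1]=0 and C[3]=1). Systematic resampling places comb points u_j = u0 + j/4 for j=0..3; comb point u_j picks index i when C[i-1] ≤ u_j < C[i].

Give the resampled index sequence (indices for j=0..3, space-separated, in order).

C = [4/9, 13/18, 13/18, 1]
j=0: u_0=23/120 ∈ [0, 4/9) → index 0
j=1: u_1=53/120 ∈ [0, 4/9) → index 0
j=2: u_2=83/120 ∈ [4/9, 13/18) → index 1
j=3: u_3=113/120 ∈ [13/18, 1) → index 3

0 0 1 3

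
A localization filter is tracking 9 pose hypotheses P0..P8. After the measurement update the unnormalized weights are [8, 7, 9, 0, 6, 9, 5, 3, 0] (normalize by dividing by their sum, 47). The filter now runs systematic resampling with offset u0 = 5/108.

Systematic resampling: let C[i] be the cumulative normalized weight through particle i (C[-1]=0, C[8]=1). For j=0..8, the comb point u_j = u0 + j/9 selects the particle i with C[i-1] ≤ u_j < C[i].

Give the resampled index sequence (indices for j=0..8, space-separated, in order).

0 0 1 2 2 4 5 5 6

C = [8/47, 15/47, 24/47, 24/47, 30/47, 39/47, 44/47, 1, 1]
j=0: u_0=5/108 ∈ [0, 8/47) → index 0
j=1: u_1=17/108 ∈ [0, 8/47) → index 0
j=2: u_2=29/108 ∈ [8/47, 15/47) → index 1
j=3: u_3=41/108 ∈ [15/47, 24/47) → index 2
j=4: u_4=53/108 ∈ [15/47, 24/47) → index 2
j=5: u_5=65/108 ∈ [24/47, 30/47) → index 4
j=6: u_6=77/108 ∈ [30/47, 39/47) → index 5
j=7: u_7=89/108 ∈ [30/47, 39/47) → index 5
j=8: u_8=101/108 ∈ [39/47, 44/47) → index 6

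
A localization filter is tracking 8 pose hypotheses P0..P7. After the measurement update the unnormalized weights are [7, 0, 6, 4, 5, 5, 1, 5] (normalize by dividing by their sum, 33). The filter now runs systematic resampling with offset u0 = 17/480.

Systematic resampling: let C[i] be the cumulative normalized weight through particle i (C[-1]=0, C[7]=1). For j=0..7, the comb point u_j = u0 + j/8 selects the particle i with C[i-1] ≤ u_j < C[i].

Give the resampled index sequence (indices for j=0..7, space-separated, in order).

0 0 2 3 4 4 5 7

C = [7/33, 7/33, 13/33, 17/33, 2/3, 9/11, 28/33, 1]
j=0: u_0=17/480 ∈ [0, 7/33) → index 0
j=1: u_1=77/480 ∈ [0, 7/33) → index 0
j=2: u_2=137/480 ∈ [7/33, 13/33) → index 2
j=3: u_3=197/480 ∈ [13/33, 17/33) → index 3
j=4: u_4=257/480 ∈ [17/33, 2/3) → index 4
j=5: u_5=317/480 ∈ [17/33, 2/3) → index 4
j=6: u_6=377/480 ∈ [2/3, 9/11) → index 5
j=7: u_7=437/480 ∈ [28/33, 1) → index 7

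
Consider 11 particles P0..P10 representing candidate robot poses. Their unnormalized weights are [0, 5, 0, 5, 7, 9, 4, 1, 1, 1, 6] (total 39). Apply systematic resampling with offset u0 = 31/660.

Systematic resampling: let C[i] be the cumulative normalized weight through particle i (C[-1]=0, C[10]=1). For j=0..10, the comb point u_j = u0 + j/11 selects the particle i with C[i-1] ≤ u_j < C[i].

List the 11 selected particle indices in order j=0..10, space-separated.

C = [0, 5/39, 5/39, 10/39, 17/39, 2/3, 10/13, 31/39, 32/39, 11/13, 1]
j=0: u_0=31/660 ∈ [0, 5/39) → index 1
j=1: u_1=91/660 ∈ [5/39, 10/39) → index 3
j=2: u_2=151/660 ∈ [5/39, 10/39) → index 3
j=3: u_3=211/660 ∈ [10/39, 17/39) → index 4
j=4: u_4=271/660 ∈ [10/39, 17/39) → index 4
j=5: u_5=331/660 ∈ [17/39, 2/3) → index 5
j=6: u_6=391/660 ∈ [17/39, 2/3) → index 5
j=7: u_7=41/60 ∈ [2/3, 10/13) → index 6
j=8: u_8=511/660 ∈ [10/13, 31/39) → index 7
j=9: u_9=571/660 ∈ [11/13, 1) → index 10
j=10: u_10=631/660 ∈ [11/13, 1) → index 10

1 3 3 4 4 5 5 6 7 10 10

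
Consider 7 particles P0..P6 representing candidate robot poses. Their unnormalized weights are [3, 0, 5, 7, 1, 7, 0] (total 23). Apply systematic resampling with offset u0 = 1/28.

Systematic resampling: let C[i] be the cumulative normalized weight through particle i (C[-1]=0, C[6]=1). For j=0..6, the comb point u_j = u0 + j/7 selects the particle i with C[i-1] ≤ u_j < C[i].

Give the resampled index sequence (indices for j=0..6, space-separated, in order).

0 2 2 3 3 5 5

C = [3/23, 3/23, 8/23, 15/23, 16/23, 1, 1]
j=0: u_0=1/28 ∈ [0, 3/23) → index 0
j=1: u_1=5/28 ∈ [3/23, 8/23) → index 2
j=2: u_2=9/28 ∈ [3/23, 8/23) → index 2
j=3: u_3=13/28 ∈ [8/23, 15/23) → index 3
j=4: u_4=17/28 ∈ [8/23, 15/23) → index 3
j=5: u_5=3/4 ∈ [16/23, 1) → index 5
j=6: u_6=25/28 ∈ [16/23, 1) → index 5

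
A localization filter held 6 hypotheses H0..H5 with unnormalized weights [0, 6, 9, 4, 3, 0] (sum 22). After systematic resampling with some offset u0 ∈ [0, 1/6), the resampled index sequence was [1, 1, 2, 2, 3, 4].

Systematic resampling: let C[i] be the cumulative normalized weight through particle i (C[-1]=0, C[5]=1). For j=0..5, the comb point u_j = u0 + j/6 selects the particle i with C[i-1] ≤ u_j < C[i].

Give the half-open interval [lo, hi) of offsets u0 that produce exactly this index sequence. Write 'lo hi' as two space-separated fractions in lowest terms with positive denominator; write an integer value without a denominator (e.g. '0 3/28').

1/33 7/66

C = [0, 3/11, 15/22, 19/22, 1, 1]
j=0 picked index 1: u0 ∈ [0, 3/11)
j=1 picked index 1: u0 ∈ [-1/6, 7/66)
j=2 picked index 2: u0 ∈ [-2/33, 23/66)
j=3 picked index 2: u0 ∈ [-5/22, 2/11)
j=4 picked index 3: u0 ∈ [1/66, 13/66)
j=5 picked index 4: u0 ∈ [1/33, 1/6)
intersection: [1/33, 7/66)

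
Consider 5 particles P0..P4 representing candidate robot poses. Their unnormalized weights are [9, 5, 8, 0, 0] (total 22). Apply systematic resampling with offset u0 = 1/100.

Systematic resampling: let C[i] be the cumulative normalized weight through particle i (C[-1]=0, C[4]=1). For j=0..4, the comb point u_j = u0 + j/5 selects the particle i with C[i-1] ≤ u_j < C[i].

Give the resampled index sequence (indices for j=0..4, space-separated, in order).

C = [9/22, 7/11, 1, 1, 1]
j=0: u_0=1/100 ∈ [0, 9/22) → index 0
j=1: u_1=21/100 ∈ [0, 9/22) → index 0
j=2: u_2=41/100 ∈ [9/22, 7/11) → index 1
j=3: u_3=61/100 ∈ [9/22, 7/11) → index 1
j=4: u_4=81/100 ∈ [7/11, 1) → index 2

0 0 1 1 2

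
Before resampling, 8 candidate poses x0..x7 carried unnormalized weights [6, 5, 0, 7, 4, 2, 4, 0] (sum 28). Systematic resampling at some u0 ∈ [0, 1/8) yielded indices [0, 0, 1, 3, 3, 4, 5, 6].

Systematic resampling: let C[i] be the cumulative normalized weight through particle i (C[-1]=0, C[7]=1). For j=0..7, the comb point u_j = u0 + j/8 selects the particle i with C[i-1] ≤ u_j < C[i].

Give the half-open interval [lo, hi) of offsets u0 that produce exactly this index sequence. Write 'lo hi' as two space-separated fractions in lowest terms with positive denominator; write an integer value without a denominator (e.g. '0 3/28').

1/28 5/56

C = [3/14, 11/28, 11/28, 9/14, 11/14, 6/7, 1, 1]
j=0 picked index 0: u0 ∈ [0, 3/14)
j=1 picked index 0: u0 ∈ [-1/8, 5/56)
j=2 picked index 1: u0 ∈ [-1/28, 1/7)
j=3 picked index 3: u0 ∈ [1/56, 15/56)
j=4 picked index 3: u0 ∈ [-3/28, 1/7)
j=5 picked index 4: u0 ∈ [1/56, 9/56)
j=6 picked index 5: u0 ∈ [1/28, 3/28)
j=7 picked index 6: u0 ∈ [-1/56, 1/8)
intersection: [1/28, 5/56)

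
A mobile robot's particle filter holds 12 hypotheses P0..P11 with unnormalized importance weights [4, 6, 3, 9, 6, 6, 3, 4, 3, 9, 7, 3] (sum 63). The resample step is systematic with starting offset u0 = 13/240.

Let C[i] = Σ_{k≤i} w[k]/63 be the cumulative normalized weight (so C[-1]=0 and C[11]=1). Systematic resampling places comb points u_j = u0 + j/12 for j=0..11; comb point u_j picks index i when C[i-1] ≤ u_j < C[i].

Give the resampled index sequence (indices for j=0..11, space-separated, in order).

C = [4/63, 10/63, 13/63, 22/63, 4/9, 34/63, 37/63, 41/63, 44/63, 53/63, 20/21, 1]
j=0: u_0=13/240 ∈ [0, 4/63) → index 0
j=1: u_1=11/80 ∈ [4/63, 10/63) → index 1
j=2: u_2=53/240 ∈ [13/63, 22/63) → index 3
j=3: u_3=73/240 ∈ [13/63, 22/63) → index 3
j=4: u_4=31/80 ∈ [22/63, 4/9) → index 4
j=5: u_5=113/240 ∈ [4/9, 34/63) → index 5
j=6: u_6=133/240 ∈ [34/63, 37/63) → index 6
j=7: u_7=51/80 ∈ [37/63, 41/63) → index 7
j=8: u_8=173/240 ∈ [44/63, 53/63) → index 9
j=9: u_9=193/240 ∈ [44/63, 53/63) → index 9
j=10: u_10=71/80 ∈ [53/63, 20/21) → index 10
j=11: u_11=233/240 ∈ [20/21, 1) → index 11

0 1 3 3 4 5 6 7 9 9 10 11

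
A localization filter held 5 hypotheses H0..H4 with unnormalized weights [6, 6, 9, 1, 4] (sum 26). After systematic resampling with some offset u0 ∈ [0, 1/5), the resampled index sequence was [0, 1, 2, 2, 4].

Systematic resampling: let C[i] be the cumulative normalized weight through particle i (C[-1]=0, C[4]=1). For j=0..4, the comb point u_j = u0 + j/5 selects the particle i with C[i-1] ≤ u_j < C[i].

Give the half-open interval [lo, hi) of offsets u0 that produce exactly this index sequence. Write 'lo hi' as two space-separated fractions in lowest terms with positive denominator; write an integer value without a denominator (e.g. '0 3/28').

C = [3/13, 6/13, 21/26, 11/13, 1]
j=0 picked index 0: u0 ∈ [0, 3/13)
j=1 picked index 1: u0 ∈ [2/65, 17/65)
j=2 picked index 2: u0 ∈ [4/65, 53/130)
j=3 picked index 2: u0 ∈ [-9/65, 27/130)
j=4 picked index 4: u0 ∈ [3/65, 1/5)
intersection: [4/65, 1/5)

4/65 1/5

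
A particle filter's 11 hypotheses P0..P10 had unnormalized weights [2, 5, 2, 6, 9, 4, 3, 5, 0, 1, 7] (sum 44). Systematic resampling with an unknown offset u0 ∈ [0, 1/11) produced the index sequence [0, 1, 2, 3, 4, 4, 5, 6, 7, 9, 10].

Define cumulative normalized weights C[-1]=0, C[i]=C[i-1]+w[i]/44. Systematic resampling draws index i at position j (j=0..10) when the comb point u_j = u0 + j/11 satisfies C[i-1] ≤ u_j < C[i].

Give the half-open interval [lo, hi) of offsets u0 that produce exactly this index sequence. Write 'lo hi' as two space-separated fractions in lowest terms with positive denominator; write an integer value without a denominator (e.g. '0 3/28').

0 1/44

C = [1/22, 7/44, 9/44, 15/44, 6/11, 7/11, 31/44, 9/11, 9/11, 37/44, 1]
j=0 picked index 0: u0 ∈ [0, 1/22)
j=1 picked index 1: u0 ∈ [-1/22, 3/44)
j=2 picked index 2: u0 ∈ [-1/44, 1/44)
j=3 picked index 3: u0 ∈ [-3/44, 3/44)
j=4 picked index 4: u0 ∈ [-1/44, 2/11)
j=5 picked index 4: u0 ∈ [-5/44, 1/11)
j=6 picked index 5: u0 ∈ [0, 1/11)
j=7 picked index 6: u0 ∈ [0, 3/44)
j=8 picked index 7: u0 ∈ [-1/44, 1/11)
j=9 picked index 9: u0 ∈ [0, 1/44)
j=10 picked index 10: u0 ∈ [-3/44, 1/11)
intersection: [0, 1/44)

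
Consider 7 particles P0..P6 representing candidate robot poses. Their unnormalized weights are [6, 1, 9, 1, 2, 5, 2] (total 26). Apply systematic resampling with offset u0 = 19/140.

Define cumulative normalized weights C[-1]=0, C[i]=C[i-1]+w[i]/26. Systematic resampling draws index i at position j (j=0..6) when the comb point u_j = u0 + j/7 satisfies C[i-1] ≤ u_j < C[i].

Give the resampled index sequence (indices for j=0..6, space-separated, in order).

C = [3/13, 7/26, 8/13, 17/26, 19/26, 12/13, 1]
j=0: u_0=19/140 ∈ [0, 3/13) → index 0
j=1: u_1=39/140 ∈ [7/26, 8/13) → index 2
j=2: u_2=59/140 ∈ [7/26, 8/13) → index 2
j=3: u_3=79/140 ∈ [7/26, 8/13) → index 2
j=4: u_4=99/140 ∈ [17/26, 19/26) → index 4
j=5: u_5=17/20 ∈ [19/26, 12/13) → index 5
j=6: u_6=139/140 ∈ [12/13, 1) → index 6

0 2 2 2 4 5 6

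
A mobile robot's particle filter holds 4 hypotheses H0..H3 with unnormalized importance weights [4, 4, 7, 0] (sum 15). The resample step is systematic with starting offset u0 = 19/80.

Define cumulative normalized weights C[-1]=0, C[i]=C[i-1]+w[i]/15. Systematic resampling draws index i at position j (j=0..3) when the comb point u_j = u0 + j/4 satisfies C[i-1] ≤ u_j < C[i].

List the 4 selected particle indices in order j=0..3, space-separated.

0 1 2 2

C = [4/15, 8/15, 1, 1]
j=0: u_0=19/80 ∈ [0, 4/15) → index 0
j=1: u_1=39/80 ∈ [4/15, 8/15) → index 1
j=2: u_2=59/80 ∈ [8/15, 1) → index 2
j=3: u_3=79/80 ∈ [8/15, 1) → index 2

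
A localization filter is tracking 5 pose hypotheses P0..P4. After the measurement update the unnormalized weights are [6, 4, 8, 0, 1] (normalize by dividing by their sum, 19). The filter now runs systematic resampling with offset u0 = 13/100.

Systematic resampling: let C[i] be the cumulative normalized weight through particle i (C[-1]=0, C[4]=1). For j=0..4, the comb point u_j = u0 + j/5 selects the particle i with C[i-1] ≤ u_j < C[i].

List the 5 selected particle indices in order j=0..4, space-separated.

0 1 2 2 2

C = [6/19, 10/19, 18/19, 18/19, 1]
j=0: u_0=13/100 ∈ [0, 6/19) → index 0
j=1: u_1=33/100 ∈ [6/19, 10/19) → index 1
j=2: u_2=53/100 ∈ [10/19, 18/19) → index 2
j=3: u_3=73/100 ∈ [10/19, 18/19) → index 2
j=4: u_4=93/100 ∈ [10/19, 18/19) → index 2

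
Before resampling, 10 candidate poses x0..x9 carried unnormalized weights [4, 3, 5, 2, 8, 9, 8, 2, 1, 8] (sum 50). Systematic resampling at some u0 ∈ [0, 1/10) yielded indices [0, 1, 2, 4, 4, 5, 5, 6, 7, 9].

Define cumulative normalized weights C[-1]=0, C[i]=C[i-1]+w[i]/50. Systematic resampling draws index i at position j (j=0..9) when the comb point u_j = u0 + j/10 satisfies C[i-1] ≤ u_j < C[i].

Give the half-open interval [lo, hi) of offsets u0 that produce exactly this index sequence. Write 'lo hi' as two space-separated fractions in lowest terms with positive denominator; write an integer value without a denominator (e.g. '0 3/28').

C = [2/25, 7/50, 6/25, 7/25, 11/25, 31/50, 39/50, 41/50, 21/25, 1]
j=0 picked index 0: u0 ∈ [0, 2/25)
j=1 picked index 1: u0 ∈ [-1/50, 1/25)
j=2 picked index 2: u0 ∈ [-3/50, 1/25)
j=3 picked index 4: u0 ∈ [-1/50, 7/50)
j=4 picked index 4: u0 ∈ [-3/25, 1/25)
j=5 picked index 5: u0 ∈ [-3/50, 3/25)
j=6 picked index 5: u0 ∈ [-4/25, 1/50)
j=7 picked index 6: u0 ∈ [-2/25, 2/25)
j=8 picked index 7: u0 ∈ [-1/50, 1/50)
j=9 picked index 9: u0 ∈ [-3/50, 1/10)
intersection: [0, 1/50)

0 1/50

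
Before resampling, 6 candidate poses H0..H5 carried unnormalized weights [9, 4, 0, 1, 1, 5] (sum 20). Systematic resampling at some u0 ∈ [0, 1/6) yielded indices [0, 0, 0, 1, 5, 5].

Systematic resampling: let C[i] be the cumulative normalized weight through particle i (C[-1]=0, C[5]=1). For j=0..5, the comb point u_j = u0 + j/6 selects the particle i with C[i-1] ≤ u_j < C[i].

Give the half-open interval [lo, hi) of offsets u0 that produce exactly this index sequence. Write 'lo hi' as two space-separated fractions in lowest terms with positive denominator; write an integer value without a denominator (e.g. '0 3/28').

1/12 7/60

C = [9/20, 13/20, 13/20, 7/10, 3/4, 1]
j=0 picked index 0: u0 ∈ [0, 9/20)
j=1 picked index 0: u0 ∈ [-1/6, 17/60)
j=2 picked index 0: u0 ∈ [-1/3, 7/60)
j=3 picked index 1: u0 ∈ [-1/20, 3/20)
j=4 picked index 5: u0 ∈ [1/12, 1/3)
j=5 picked index 5: u0 ∈ [-1/12, 1/6)
intersection: [1/12, 7/60)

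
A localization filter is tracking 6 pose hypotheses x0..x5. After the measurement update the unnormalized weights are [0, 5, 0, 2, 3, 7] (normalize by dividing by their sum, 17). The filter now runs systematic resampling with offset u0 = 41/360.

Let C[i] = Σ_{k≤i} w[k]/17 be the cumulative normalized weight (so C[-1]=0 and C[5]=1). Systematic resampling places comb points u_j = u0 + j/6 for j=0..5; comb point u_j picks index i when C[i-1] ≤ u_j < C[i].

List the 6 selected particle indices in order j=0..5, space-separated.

C = [0, 5/17, 5/17, 7/17, 10/17, 1]
j=0: u_0=41/360 ∈ [0, 5/17) → index 1
j=1: u_1=101/360 ∈ [0, 5/17) → index 1
j=2: u_2=161/360 ∈ [7/17, 10/17) → index 4
j=3: u_3=221/360 ∈ [10/17, 1) → index 5
j=4: u_4=281/360 ∈ [10/17, 1) → index 5
j=5: u_5=341/360 ∈ [10/17, 1) → index 5

1 1 4 5 5 5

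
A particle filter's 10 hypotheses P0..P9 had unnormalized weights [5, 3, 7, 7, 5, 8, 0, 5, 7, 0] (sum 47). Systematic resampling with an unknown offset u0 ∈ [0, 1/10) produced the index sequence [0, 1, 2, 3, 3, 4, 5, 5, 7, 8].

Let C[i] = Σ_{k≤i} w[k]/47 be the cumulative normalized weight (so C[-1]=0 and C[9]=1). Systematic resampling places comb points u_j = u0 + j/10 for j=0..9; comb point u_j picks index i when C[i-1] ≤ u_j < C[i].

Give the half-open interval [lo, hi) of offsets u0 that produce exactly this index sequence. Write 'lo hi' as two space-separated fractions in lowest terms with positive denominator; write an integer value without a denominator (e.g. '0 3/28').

9/470 21/470

C = [5/47, 8/47, 15/47, 22/47, 27/47, 35/47, 35/47, 40/47, 1, 1]
j=0 picked index 0: u0 ∈ [0, 5/47)
j=1 picked index 1: u0 ∈ [3/470, 33/470)
j=2 picked index 2: u0 ∈ [-7/235, 28/235)
j=3 picked index 3: u0 ∈ [9/470, 79/470)
j=4 picked index 3: u0 ∈ [-19/235, 16/235)
j=5 picked index 4: u0 ∈ [-3/94, 7/94)
j=6 picked index 5: u0 ∈ [-6/235, 34/235)
j=7 picked index 5: u0 ∈ [-59/470, 21/470)
j=8 picked index 7: u0 ∈ [-13/235, 12/235)
j=9 picked index 8: u0 ∈ [-23/470, 1/10)
intersection: [9/470, 21/470)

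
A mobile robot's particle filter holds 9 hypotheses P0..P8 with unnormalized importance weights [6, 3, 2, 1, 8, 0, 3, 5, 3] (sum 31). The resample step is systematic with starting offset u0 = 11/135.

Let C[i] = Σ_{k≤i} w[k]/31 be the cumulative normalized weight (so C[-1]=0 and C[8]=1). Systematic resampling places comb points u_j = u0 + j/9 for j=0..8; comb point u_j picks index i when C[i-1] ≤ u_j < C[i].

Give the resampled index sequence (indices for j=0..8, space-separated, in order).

0 0 2 4 4 4 7 7 8

C = [6/31, 9/31, 11/31, 12/31, 20/31, 20/31, 23/31, 28/31, 1]
j=0: u_0=11/135 ∈ [0, 6/31) → index 0
j=1: u_1=26/135 ∈ [0, 6/31) → index 0
j=2: u_2=41/135 ∈ [9/31, 11/31) → index 2
j=3: u_3=56/135 ∈ [12/31, 20/31) → index 4
j=4: u_4=71/135 ∈ [12/31, 20/31) → index 4
j=5: u_5=86/135 ∈ [12/31, 20/31) → index 4
j=6: u_6=101/135 ∈ [23/31, 28/31) → index 7
j=7: u_7=116/135 ∈ [23/31, 28/31) → index 7
j=8: u_8=131/135 ∈ [28/31, 1) → index 8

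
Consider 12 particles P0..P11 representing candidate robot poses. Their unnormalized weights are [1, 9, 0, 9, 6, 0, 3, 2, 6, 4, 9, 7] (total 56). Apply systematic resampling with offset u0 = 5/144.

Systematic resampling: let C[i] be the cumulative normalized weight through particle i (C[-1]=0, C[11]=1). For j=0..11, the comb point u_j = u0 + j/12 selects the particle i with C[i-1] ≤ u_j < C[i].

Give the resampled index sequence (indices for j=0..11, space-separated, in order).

C = [1/56, 5/28, 5/28, 19/56, 25/56, 25/56, 1/2, 15/28, 9/14, 5/7, 7/8, 1]
j=0: u_0=5/144 ∈ [1/56, 5/28) → index 1
j=1: u_1=17/144 ∈ [1/56, 5/28) → index 1
j=2: u_2=29/144 ∈ [5/28, 19/56) → index 3
j=3: u_3=41/144 ∈ [5/28, 19/56) → index 3
j=4: u_4=53/144 ∈ [19/56, 25/56) → index 4
j=5: u_5=65/144 ∈ [25/56, 1/2) → index 6
j=6: u_6=77/144 ∈ [1/2, 15/28) → index 7
j=7: u_7=89/144 ∈ [15/28, 9/14) → index 8
j=8: u_8=101/144 ∈ [9/14, 5/7) → index 9
j=9: u_9=113/144 ∈ [5/7, 7/8) → index 10
j=10: u_10=125/144 ∈ [5/7, 7/8) → index 10
j=11: u_11=137/144 ∈ [7/8, 1) → index 11

1 1 3 3 4 6 7 8 9 10 10 11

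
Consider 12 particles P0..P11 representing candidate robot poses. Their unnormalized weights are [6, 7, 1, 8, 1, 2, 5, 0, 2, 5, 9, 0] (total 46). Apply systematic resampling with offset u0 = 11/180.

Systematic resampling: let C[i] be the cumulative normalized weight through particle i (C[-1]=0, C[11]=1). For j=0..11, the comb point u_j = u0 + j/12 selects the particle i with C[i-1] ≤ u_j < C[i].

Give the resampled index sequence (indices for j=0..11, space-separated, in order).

0 1 1 3 3 3 6 6 9 10 10 10

C = [3/23, 13/46, 7/23, 11/23, 1/2, 25/46, 15/23, 15/23, 16/23, 37/46, 1, 1]
j=0: u_0=11/180 ∈ [0, 3/23) → index 0
j=1: u_1=13/90 ∈ [3/23, 13/46) → index 1
j=2: u_2=41/180 ∈ [3/23, 13/46) → index 1
j=3: u_3=14/45 ∈ [7/23, 11/23) → index 3
j=4: u_4=71/180 ∈ [7/23, 11/23) → index 3
j=5: u_5=43/90 ∈ [7/23, 11/23) → index 3
j=6: u_6=101/180 ∈ [25/46, 15/23) → index 6
j=7: u_7=29/45 ∈ [25/46, 15/23) → index 6
j=8: u_8=131/180 ∈ [16/23, 37/46) → index 9
j=9: u_9=73/90 ∈ [37/46, 1) → index 10
j=10: u_10=161/180 ∈ [37/46, 1) → index 10
j=11: u_11=44/45 ∈ [37/46, 1) → index 10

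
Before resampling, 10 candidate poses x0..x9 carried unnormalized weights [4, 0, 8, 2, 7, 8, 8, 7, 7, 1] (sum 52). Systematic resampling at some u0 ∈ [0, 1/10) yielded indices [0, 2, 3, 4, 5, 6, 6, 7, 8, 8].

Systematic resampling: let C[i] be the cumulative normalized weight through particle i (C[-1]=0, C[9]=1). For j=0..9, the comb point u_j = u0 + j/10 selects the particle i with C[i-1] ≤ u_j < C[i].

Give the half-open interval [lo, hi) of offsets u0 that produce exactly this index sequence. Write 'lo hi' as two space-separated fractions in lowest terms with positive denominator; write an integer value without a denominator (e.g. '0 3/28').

3/52 9/130

C = [1/13, 1/13, 3/13, 7/26, 21/52, 29/52, 37/52, 11/13, 51/52, 1]
j=0 picked index 0: u0 ∈ [0, 1/13)
j=1 picked index 2: u0 ∈ [-3/130, 17/130)
j=2 picked index 3: u0 ∈ [2/65, 9/130)
j=3 picked index 4: u0 ∈ [-2/65, 27/260)
j=4 picked index 5: u0 ∈ [1/260, 41/260)
j=5 picked index 6: u0 ∈ [3/52, 11/52)
j=6 picked index 6: u0 ∈ [-11/260, 29/260)
j=7 picked index 7: u0 ∈ [3/260, 19/130)
j=8 picked index 8: u0 ∈ [3/65, 47/260)
j=9 picked index 8: u0 ∈ [-7/130, 21/260)
intersection: [3/52, 9/130)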